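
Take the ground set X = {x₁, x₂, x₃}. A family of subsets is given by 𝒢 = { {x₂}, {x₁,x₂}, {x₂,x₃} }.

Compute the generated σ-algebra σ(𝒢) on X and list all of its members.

Start: 𝒢 ∪ {∅, X} = { {}, {x₂}, {x₁,x₂}, {x₂,x₃}, X }.
Step 1. New:
  {x₁}  = X∖{x₂,x₃}
  {x₃}  = X∖{x₁,x₂}
  {x₁,x₃}  = X∖{x₂}
  [8 total]
Step 2 adds nothing — fixpoint reached.

|σ(𝒢)| = 8.  σ(𝒢) = { {}, {x₁}, {x₂}, {x₃}, {x₁,x₂}, {x₁,x₃}, {x₂,x₃}, X }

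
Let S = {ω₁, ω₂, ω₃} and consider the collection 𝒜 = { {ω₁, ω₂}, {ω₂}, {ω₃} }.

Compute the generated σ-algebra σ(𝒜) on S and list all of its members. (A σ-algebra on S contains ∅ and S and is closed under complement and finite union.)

Take S₀ = 𝒜 ∪ {∅, S} = { {}, {ω₂}, {ω₃}, {ω₁, ω₂}, S }.
Pass 1: 2 new —
  {ω₁, ω₃}  = ᶜ of {ω₂}
  {ω₂, ω₃}  = {ω₃} ∪ {ω₂}
Pass 2. New:
  {ω₁}  = ᶜ of {ω₂, ω₃}
Pass 3: no new sets; the family is a σ-algebra.

Hence σ(𝒜) has 8 members: { {}, {ω₁}, {ω₂}, {ω₃}, {ω₁, ω₂}, {ω₁, ω₃}, {ω₂, ω₃}, S }.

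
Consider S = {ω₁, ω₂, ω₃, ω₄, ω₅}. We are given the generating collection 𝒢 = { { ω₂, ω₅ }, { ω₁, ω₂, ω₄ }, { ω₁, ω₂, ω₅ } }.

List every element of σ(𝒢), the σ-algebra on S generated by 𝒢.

Start: 𝒢 ∪ {∅, S} = { {  }, { ω₂, ω₅ }, { ω₁, ω₂, ω₄ }, { ω₁, ω₂, ω₅ }, S }.
Step 1: +4 →
  { ω₃, ω₄ }  = { ω₁, ω₂, ω₅ }ᶜ
  { ω₃, ω₅ }  = { ω₁, ω₂, ω₄ }ᶜ
  { ω₁, ω₃, ω₄ }  = { ω₂, ω₅ }ᶜ
  { ω₁, ω₂, ω₄, ω₅ }  = { ω₂, ω₅ } ∪ { ω₁, ω₂, ω₄ }
  (now 9)
Step 2 adds 7:
  { ω₃ }  = { ω₁, ω₂, ω₄, ω₅ }ᶜ
  { ω₂, ω₃, ω₅ }  = { ω₂, ω₅ } ∪ { ω₃, ω₅ }
  { ω₃, ω₄, ω₅ }  = { ω₃, ω₄ } ∪ { ω₃, ω₅ }
  { ω₁, ω₂, ω₃, ω₄ }  = { ω₃, ω₄ } ∪ { ω₁, ω₂, ω₄ }
  { ω₁, ω₂, ω₃, ω₅ }  = { ω₁, ω₂, ω₅ } ∪ { ω₃, ω₅ }
  { ω₁, ω₃, ω₄, ω₅ }  = { ω₁, ω₃, ω₄ } ∪ { ω₃, ω₅ }
  { ω₂, ω₃, ω₄, ω₅ }  = { ω₂, ω₅ } ∪ { ω₃, ω₄ }
  (now 16)
Step 3: +6 →
  { ω₁ }  = { ω₂, ω₃, ω₄, ω₅ }ᶜ
  { ω₂ }  = { ω₁, ω₃, ω₄, ω₅ }ᶜ
  { ω₄ }  = { ω₁, ω₂, ω₃, ω₅ }ᶜ
  { ω₅ }  = { ω₁, ω₂, ω₃, ω₄ }ᶜ
  { ω₁, ω₂ }  = { ω₃, ω₄, ω₅ }ᶜ
  { ω₁, ω₄ }  = { ω₂, ω₃, ω₅ }ᶜ
  (now 22)
Step 4: +10 →
  { ω₁, ω₃ }  = { ω₃ } ∪ { ω₁ }
  { ω₁, ω₅ }  = { ω₅ } ∪ { ω₁ }
  { ω₂, ω₃ }  = { ω₂ } ∪ { ω₃ }
  { ω₂, ω₄ }  = { ω₂ } ∪ { ω₄ }
  { ω₄, ω₅ }  = { ω₅ } ∪ { ω₄ }
  { ω₁, ω₂, ω₃ }  = { ω₁, ω₂ } ∪ { ω₃ }
  { ω₁, ω₃, ω₅ }  = { ω₃, ω₅ } ∪ { ω₁ }
  { ω₁, ω₄, ω₅ }  = { ω₅ } ∪ { ω₁, ω₄ }
  { ω₂, ω₃, ω₄ }  = { ω₃, ω₄ } ∪ { ω₂ }
  { ω₂, ω₄, ω₅ }  = { ω₂, ω₅ } ∪ { ω₄ }
  (now 32)
Step 5: no new sets; the family is a σ-algebra.

|σ(𝒢)| = 32.  σ(𝒢) = { {  }, { ω₁ }, { ω₂ }, { ω₃ }, { ω₄ }, { ω₅ }, { ω₁, ω₂ }, { ω₁, ω₃ }, { ω₁, ω₄ }, { ω₁, ω₅ }, { ω₂, ω₃ }, { ω₂, ω₄ }, { ω₂, ω₅ }, { ω₃, ω₄ }, { ω₃, ω₅ }, { ω₄, ω₅ }, { ω₁, ω₂, ω₃ }, { ω₁, ω₂, ω₄ }, { ω₁, ω₂, ω₅ }, { ω₁, ω₃, ω₄ }, { ω₁, ω₃, ω₅ }, { ω₁, ω₄, ω₅ }, { ω₂, ω₃, ω₄ }, { ω₂, ω₃, ω₅ }, { ω₂, ω₄, ω₅ }, { ω₃, ω₄, ω₅ }, { ω₁, ω₂, ω₃, ω₄ }, { ω₁, ω₂, ω₃, ω₅ }, { ω₁, ω₂, ω₄, ω₅ }, { ω₁, ω₃, ω₄, ω₅ }, { ω₂, ω₃, ω₄, ω₅ }, S }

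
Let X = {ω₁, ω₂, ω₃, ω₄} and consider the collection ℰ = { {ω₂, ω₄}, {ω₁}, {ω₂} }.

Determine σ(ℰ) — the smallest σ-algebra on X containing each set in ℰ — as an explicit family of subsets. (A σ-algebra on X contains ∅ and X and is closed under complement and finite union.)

Initial family (5 sets): { ∅, {ω₁}, {ω₂}, {ω₂, ω₄}, X }.
Pass 1 adds 5:
  {ω₁, ω₂}  = {ω₂} ∪ {ω₁}
  {ω₁, ω₃}  = X∖{ω₂, ω₄}
  {ω₁, ω₂, ω₄}  = {ω₂, ω₄} ∪ {ω₁}
  {ω₁, ω₃, ω₄}  = X∖{ω₂}
  {ω₂, ω₃, ω₄}  = X∖{ω₁}
  — 10 sets.
Pass 2: 3 new —
  {ω₃}  = X∖{ω₁, ω₂, ω₄}
  {ω₃, ω₄}  = X∖{ω₁, ω₂}
  {ω₁, ω₂, ω₃}  = {ω₁, ω₂} ∪ {ω₁, ω₃}
  — 13 sets.
Pass 3: +2 →
  {ω₄}  = X∖{ω₁, ω₂, ω₃}
  {ω₂, ω₃}  = {ω₃} ∪ {ω₂}
  — 15 sets.
Pass 4: +1 →
  {ω₁, ω₄}  = X∖{ω₂, ω₃}
  — 16 sets.
Pass 5: already closed under ᶜ and ∪.

Hence σ(ℰ) has 16 members: { ∅, {ω₁}, {ω₂}, {ω₃}, {ω₄}, {ω₁, ω₂}, {ω₁, ω₃}, {ω₁, ω₄}, {ω₂, ω₃}, {ω₂, ω₄}, {ω₃, ω₄}, {ω₁, ω₂, ω₃}, {ω₁, ω₂, ω₄}, {ω₁, ω₃, ω₄}, {ω₂, ω₃, ω₄}, X }.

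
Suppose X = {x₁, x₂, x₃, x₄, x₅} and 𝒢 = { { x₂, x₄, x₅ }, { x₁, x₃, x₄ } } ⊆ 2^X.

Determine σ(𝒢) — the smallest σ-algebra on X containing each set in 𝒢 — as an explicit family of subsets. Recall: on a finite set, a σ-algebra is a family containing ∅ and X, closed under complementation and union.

Seed the family with 𝒢 together with ∅ and X: { {  }, { x₁, x₃, x₄ }, { x₂, x₄, x₅ }, X }.
Round 1 (2 new):
  { x₁, x₃ }  = X∖{ x₂, x₄, x₅ }
  { x₂, x₅ }  = X∖{ x₁, x₃, x₄ }
  (now 6)
Round 2 adds 1:
  { x₁, x₂, x₃, x₅ }  = { x₂, x₅ } ∪ { x₁, x₃ }
  (now 7)
Round 3: 1 new —
  { x₄ }  = X∖{ x₁, x₂, x₃, x₅ }
  (now 8)
After Round 4 the family is unchanged; done.

σ(𝒢) = { {  }, { x₄ }, { x₁, x₃ }, { x₂, x₅ }, { x₁, x₃, x₄ }, { x₂, x₄, x₅ }, { x₁, x₂, x₃, x₅ }, X }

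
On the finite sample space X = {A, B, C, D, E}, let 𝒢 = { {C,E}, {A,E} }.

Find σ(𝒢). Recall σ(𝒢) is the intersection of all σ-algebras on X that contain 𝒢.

Start: 𝒢 ∪ {∅, X} = { {}, {A,E}, {C,E}, X }.
Round 1: +3 →
  {A,B,D}  = ᶜ of {C,E}
  {A,C,E}  = {C,E} ∪ {A,E}
  {B,C,D}  = ᶜ of {A,E}
  |family| = 7
Round 2 (4 new):
  {B,D}  = ᶜ of {A,C,E}
  {A,B,C,D}  = {B,C,D} ∪ {A,B,D}
  {A,B,D,E}  = {A,E} ∪ {A,B,D}
  {B,C,D,E}  = {B,C,D} ∪ {C,E}
  |family| = 11
Round 3 (3 new):
  {A}  = ᶜ of {B,C,D,E}
  {C}  = ᶜ of {A,B,D,E}
  {E}  = ᶜ of {A,B,C,D}
  |family| = 14
Round 4: +2 →
  {A,C}  = {C} ∪ {A}
  {B,D,E}  = {B,D} ∪ {E}
  |family| = 16
Round 5 adds nothing — fixpoint reached.

Hence σ(𝒢) has 16 members: { {}, {A}, {C}, {E}, {A,C}, {A,E}, {B,D}, {C,E}, {A,B,D}, {A,C,E}, {B,C,D}, {B,D,E}, {A,B,C,D}, {A,B,D,E}, {B,C,D,E}, X }.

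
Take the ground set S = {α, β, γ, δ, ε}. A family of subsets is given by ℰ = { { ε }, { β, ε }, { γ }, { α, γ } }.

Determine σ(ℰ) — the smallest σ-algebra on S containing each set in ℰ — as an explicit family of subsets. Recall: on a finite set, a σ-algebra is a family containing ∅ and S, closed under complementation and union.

σ(ℰ) = { ∅, { α }, { β }, { γ }, { δ }, { ε }, { α, β }, { α, γ }, { α, δ }, { α, ε }, { β, γ }, { β, δ }, { β, ε }, { γ, δ }, { γ, ε }, { δ, ε }, { α, β, γ }, { α, β, δ }, { α, β, ε }, { α, γ, δ }, { α, γ, ε }, { α, δ, ε }, { β, γ, δ }, { β, γ, ε }, { β, δ, ε }, { γ, δ, ε }, { α, β, γ, δ }, { α, β, γ, ε }, { α, β, δ, ε }, { α, γ, δ, ε }, { β, γ, δ, ε }, S }

Trace:
Initial family (6 sets): { ∅, { γ }, { ε }, { α, γ }, { β, ε }, S }.
Iteration 1. New:
  { γ, ε }  = { γ } ∪ { ε }
  { α, γ, δ }  = ᶜ of { β, ε }
  { α, γ, ε }  = { α, γ } ∪ { ε }
  { β, γ, ε }  = { γ } ∪ { β, ε }
  { β, δ, ε }  = ᶜ of { α, γ }
  { α, β, γ, δ }  = ᶜ of { ε }
  { α, β, γ, ε }  = { β, ε } ∪ { α, γ }
  { α, β, δ, ε }  = ᶜ of { γ }
  [14 total]
Iteration 2 (6 new):
  { δ }  = ᶜ of { α, β, γ, ε }
  { α, δ }  = ᶜ of { β, γ, ε }
  { β, δ }  = ᶜ of { α, γ, ε }
  { α, β, δ }  = ᶜ of { γ, ε }
  { α, γ, δ, ε }  = { α, γ, ε } ∪ { α, γ, δ }
  { β, γ, δ, ε }  = { γ } ∪ { β, δ, ε }
  [20 total]
Iteration 3. New:
  { α }  = ᶜ of { β, γ, δ, ε }
  { β }  = ᶜ of { α, γ, δ, ε }
  { γ, δ }  = { γ } ∪ { δ }
  { δ, ε }  = { ε } ∪ { δ }
  { α, δ, ε }  = { α, δ } ∪ { ε }
  { β, γ, δ }  = { β, δ } ∪ { γ }
  { γ, δ, ε }  = { γ, ε } ∪ { δ }
  [27 total]
Iteration 4 adds 5:
  { α, β }  = ᶜ of { γ, δ, ε }
  { α, ε }  = ᶜ of { β, γ, δ }
  { β, γ }  = ᶜ of { α, δ, ε }
  { α, β, γ }  = ᶜ of { δ, ε }
  { α, β, ε }  = ᶜ of { γ, δ }
  [32 total]
After Iteration 5 the family is unchanged; done.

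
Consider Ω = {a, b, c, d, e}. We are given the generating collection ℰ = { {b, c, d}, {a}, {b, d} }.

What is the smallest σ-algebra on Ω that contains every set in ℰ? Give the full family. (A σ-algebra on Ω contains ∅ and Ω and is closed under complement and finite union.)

Initial family (5 sets): { {}, {a}, {b, d}, {b, c, d}, Ω }.
Pass 1: +5 →
  {a, e}  = ᶜ of {b, c, d}
  {a, b, d}  = {b, d} ∪ {a}
  {a, c, e}  = ᶜ of {b, d}
  {a, b, c, d}  = {b, c, d} ∪ {a}
  {b, c, d, e}  = ᶜ of {a}
  (now 10)
Pass 2. New:
  {e}  = ᶜ of {a, b, c, d}
  {c, e}  = ᶜ of {a, b, d}
  {a, b, d, e}  = {a, b, d} ∪ {a, e}
  (now 13)
Pass 3: +2 →
  {c}  = ᶜ of {a, b, d, e}
  {b, d, e}  = {b, d} ∪ {e}
  (now 15)
Pass 4 adds 1:
  {a, c}  = ᶜ of {b, d, e}
  (now 16)
Pass 5: stable.

Hence σ(ℰ) has 16 members: { {}, {a}, {c}, {e}, {a, c}, {a, e}, {b, d}, {c, e}, {a, b, d}, {a, c, e}, {b, c, d}, {b, d, e}, {a, b, c, d}, {a, b, d, e}, {b, c, d, e}, Ω }.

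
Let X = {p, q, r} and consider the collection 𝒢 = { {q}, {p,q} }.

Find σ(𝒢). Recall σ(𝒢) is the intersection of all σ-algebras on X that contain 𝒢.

σ(𝒢) (8 sets): { {}, {p}, {q}, {r}, {p,q}, {p,r}, {q,r}, X }

Trace:
Take S₀ = 𝒢 ∪ {∅, X} = { {}, {q}, {p,q}, X }.
Pass 1: +2 →
  {r}  = X∖{p,q}
  {p,r}  = X∖{q}
  (now 6)
Pass 2 (1 new):
  {q,r}  = {r} ∪ {q}
  (now 7)
Pass 3. New:
  {p}  = X∖{q,r}
  (now 8)
Pass 4 adds nothing — fixpoint reached.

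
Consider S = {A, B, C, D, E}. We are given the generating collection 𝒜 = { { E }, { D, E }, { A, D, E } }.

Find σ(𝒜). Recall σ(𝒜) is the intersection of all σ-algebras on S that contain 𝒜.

σ(𝒜) = { {}, { A }, { D }, { E }, { A, D }, { A, E }, { B, C }, { D, E }, { A, B, C }, { A, D, E }, { B, C, D }, { B, C, E }, { A, B, C, D }, { A, B, C, E }, { B, C, D, E }, S }

Derivation:
Seed the family with 𝒜 together with ∅ and S: { {}, { E }, { D, E }, { A, D, E }, S }.
Step 1: +3 →
  { B, C }  = ᶜ of { A, D, E }
  { A, B, C }  = ᶜ of { D, E }
  { A, B, C, D }  = ᶜ of { E }
  — 8 sets.
Step 2: 3 new —
  { B, C, E }  = { B, C } ∪ { E }
  { A, B, C, E }  = { A, B, C } ∪ { E }
  { B, C, D, E }  = { D, E } ∪ { B, C }
  — 11 sets.
Step 3 (3 new):
  { A }  = ᶜ of { B, C, D, E }
  { D }  = ᶜ of { A, B, C, E }
  { A, D }  = ᶜ of { B, C, E }
  — 14 sets.
Step 4: +2 →
  { A, E }  = { E } ∪ { A }
  { B, C, D }  = { B, C } ∪ { D }
  — 16 sets.
Step 5: already closed under ᶜ and ∪.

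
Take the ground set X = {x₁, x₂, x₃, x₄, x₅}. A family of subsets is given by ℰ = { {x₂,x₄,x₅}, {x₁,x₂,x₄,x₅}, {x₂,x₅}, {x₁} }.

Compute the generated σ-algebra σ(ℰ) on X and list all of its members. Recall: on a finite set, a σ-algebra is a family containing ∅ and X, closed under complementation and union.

σ(ℰ) = { ∅, {x₁}, {x₃}, {x₄}, {x₁,x₃}, {x₁,x₄}, {x₂,x₅}, {x₃,x₄}, {x₁,x₂,x₅}, {x₁,x₃,x₄}, {x₂,x₃,x₅}, {x₂,x₄,x₅}, {x₁,x₂,x₃,x₅}, {x₁,x₂,x₄,x₅}, {x₂,x₃,x₄,x₅}, X }

Working:
Begin from { ∅, {x₁}, {x₂,x₅}, {x₂,x₄,x₅}, {x₁,x₂,x₄,x₅}, X } (that is, ℰ plus ∅ and X).
Iteration 1 (5 new):
  {x₃}  = {x₁,x₂,x₄,x₅}ᶜ
  {x₁,x₃}  = {x₂,x₄,x₅}ᶜ
  {x₁,x₂,x₅}  = {x₂,x₅} ∪ {x₁}
  {x₁,x₃,x₄}  = {x₂,x₅}ᶜ
  {x₂,x₃,x₄,x₅}  = {x₁}ᶜ
Iteration 2 adds 3:
  {x₃,x₄}  = {x₁,x₂,x₅}ᶜ
  {x₂,x₃,x₅}  = {x₂,x₅} ∪ {x₃}
  {x₁,x₂,x₃,x₅}  = {x₂,x₅} ∪ {x₁,x₃}
Iteration 3: 2 new —
  {x₄}  = {x₁,x₂,x₃,x₅}ᶜ
  {x₁,x₄}  = {x₂,x₃,x₅}ᶜ
Iteration 4: already closed under ᶜ and ∪.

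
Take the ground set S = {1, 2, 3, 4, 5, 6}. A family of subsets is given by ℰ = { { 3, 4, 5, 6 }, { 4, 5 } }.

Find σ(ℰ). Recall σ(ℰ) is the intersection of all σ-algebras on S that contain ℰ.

|σ(ℰ)| = 8.  σ(ℰ) = { {}, { 1, 2 }, { 3, 6 }, { 4, 5 }, { 1, 2, 3, 6 }, { 1, 2, 4, 5 }, { 3, 4, 5, 6 }, S }

Check:
Begin from { {}, { 4, 5 }, { 3, 4, 5, 6 }, S } (that is, ℰ plus ∅ and S).
Step 1. New:
  { 1, 2 }  = S∖{ 3, 4, 5, 6 }
  { 1, 2, 3, 6 }  = S∖{ 4, 5 }
  — 6 sets.
Step 2 adds 1:
  { 1, 2, 4, 5 }  = { 4, 5 } ∪ { 1, 2 }
  — 7 sets.
Step 3. New:
  { 3, 6 }  = S∖{ 1, 2, 4, 5 }
  — 8 sets.
Step 4 adds nothing — fixpoint reached.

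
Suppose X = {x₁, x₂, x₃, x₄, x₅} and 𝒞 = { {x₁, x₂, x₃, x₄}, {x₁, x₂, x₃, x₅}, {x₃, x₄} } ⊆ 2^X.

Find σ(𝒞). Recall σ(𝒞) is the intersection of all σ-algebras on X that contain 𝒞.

Take S₀ = 𝒞 ∪ {∅, X} = { ∅, {x₃, x₄}, {x₁, x₂, x₃, x₄}, {x₁, x₂, x₃, x₅}, X }.
Step 1: +3 →
  {x₄}  = complement {x₁, x₂, x₃, x₅}
  {x₅}  = complement {x₁, x₂, x₃, x₄}
  {x₁, x₂, x₅}  = complement {x₃, x₄}
  — 8 sets.
Step 2 adds 3:
  {x₄, x₅}  = {x₄} ∪ {x₅}
  {x₃, x₄, x₅}  = {x₃, x₄} ∪ {x₅}
  {x₁, x₂, x₄, x₅}  = {x₄} ∪ {x₁, x₂, x₅}
  — 11 sets.
Step 3. New:
  {x₃}  = complement {x₁, x₂, x₄, x₅}
  {x₁, x₂}  = complement {x₃, x₄, x₅}
  {x₁, x₂, x₃}  = complement {x₄, x₅}
  — 14 sets.
Step 4: +2 →
  {x₃, x₅}  = {x₃} ∪ {x₅}
  {x₁, x₂, x₄}  = {x₁, x₂} ∪ {x₄}
  — 16 sets.
Step 5: already closed under ᶜ and ∪.

|σ(𝒞)| = 16.  σ(𝒞) = { ∅, {x₃}, {x₄}, {x₅}, {x₁, x₂}, {x₃, x₄}, {x₃, x₅}, {x₄, x₅}, {x₁, x₂, x₃}, {x₁, x₂, x₄}, {x₁, x₂, x₅}, {x₃, x₄, x₅}, {x₁, x₂, x₃, x₄}, {x₁, x₂, x₃, x₅}, {x₁, x₂, x₄, x₅}, X }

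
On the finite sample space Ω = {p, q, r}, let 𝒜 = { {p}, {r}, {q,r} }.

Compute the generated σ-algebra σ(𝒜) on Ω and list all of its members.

Start: 𝒜 ∪ {∅, Ω} = { {}, {p}, {r}, {q,r}, Ω }.
Round 1 (2 new):
  {p,q}  = ᶜ of {r}
  {p,r}  = {r} ∪ {p}
Round 2: 1 new —
  {q}  = ᶜ of {p,r}
Round 3: no new sets; the family is a σ-algebra.

Therefore σ(𝒜) = { {}, {p}, {q}, {r}, {p,q}, {p,r}, {q,r}, Ω } (|σ(𝒜)| = 8).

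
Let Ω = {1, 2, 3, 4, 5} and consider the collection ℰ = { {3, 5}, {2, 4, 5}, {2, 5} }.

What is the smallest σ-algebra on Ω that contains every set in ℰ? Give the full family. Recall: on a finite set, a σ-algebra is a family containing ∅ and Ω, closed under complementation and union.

Start: ℰ ∪ {∅, Ω} = { {}, {2, 5}, {3, 5}, {2, 4, 5}, Ω }.
Round 1 adds 5:
  {1, 3}  = complement {2, 4, 5}
  {1, 2, 4}  = complement {3, 5}
  {1, 3, 4}  = complement {2, 5}
  {2, 3, 5}  = {2, 5} ∪ {3, 5}
  {2, 3, 4, 5}  = {3, 5} ∪ {2, 4, 5}
  [10 total]
Round 2. New:
  {1}  = complement {2, 3, 4, 5}
  {1, 4}  = complement {2, 3, 5}
  {1, 3, 5}  = {1, 3} ∪ {3, 5}
  {1, 2, 3, 4}  = {1, 2, 4} ∪ {1, 3, 4}
  {1, 2, 3, 5}  = {2, 5} ∪ {1, 3}
  {1, 2, 4, 5}  = {2, 5} ∪ {1, 2, 4}
  {1, 3, 4, 5}  = {1, 3, 4} ∪ {3, 5}
  [17 total]
Round 3 adds 6:
  {2}  = complement {1, 3, 4, 5}
  {3}  = complement {1, 2, 4, 5}
  {4}  = complement {1, 2, 3, 5}
  {5}  = complement {1, 2, 3, 4}
  {2, 4}  = complement {1, 3, 5}
  {1, 2, 5}  = {2, 5} ∪ {1}
  [23 total]
Round 4. New:
  {1, 2}  = {2} ∪ {1}
  {1, 5}  = {5} ∪ {1}
  {2, 3}  = {2} ∪ {3}
  {3, 4}  = complement {1, 2, 5}
  {4, 5}  = {5} ∪ {4}
  {1, 2, 3}  = {2} ∪ {1, 3}
  {1, 4, 5}  = {5} ∪ {1, 4}
  {2, 3, 4}  = {3} ∪ {2, 4}
  {3, 4, 5}  = {4} ∪ {3, 5}
  [32 total]
Round 5: no new sets; the family is a σ-algebra.

σ(ℰ) = { {}, {1}, {2}, {3}, {4}, {5}, {1, 2}, {1, 3}, {1, 4}, {1, 5}, {2, 3}, {2, 4}, {2, 5}, {3, 4}, {3, 5}, {4, 5}, {1, 2, 3}, {1, 2, 4}, {1, 2, 5}, {1, 3, 4}, {1, 3, 5}, {1, 4, 5}, {2, 3, 4}, {2, 3, 5}, {2, 4, 5}, {3, 4, 5}, {1, 2, 3, 4}, {1, 2, 3, 5}, {1, 2, 4, 5}, {1, 3, 4, 5}, {2, 3, 4, 5}, Ω }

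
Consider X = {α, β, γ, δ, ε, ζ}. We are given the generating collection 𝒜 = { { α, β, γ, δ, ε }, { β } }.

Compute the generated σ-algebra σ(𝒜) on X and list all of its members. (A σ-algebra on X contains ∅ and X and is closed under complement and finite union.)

Answer: σ(𝒜) = { {  }, { β }, { ζ }, { β, ζ }, { α, γ, δ, ε }, { α, β, γ, δ, ε }, { α, γ, δ, ε, ζ }, X }

Working:
Begin from { {  }, { β }, { α, β, γ, δ, ε }, X } (that is, 𝒜 plus ∅ and X).
Round 1 adds 2:
  { ζ }  = { α, β, γ, δ, ε }ᶜ
  { α, γ, δ, ε, ζ }  = { β }ᶜ
  (now 6)
Round 2. New:
  { β, ζ }  = { β } ∪ { ζ }
  (now 7)
Round 3: +1 →
  { α, γ, δ, ε }  = { β, ζ }ᶜ
  (now 8)
Round 4 adds nothing — fixpoint reached.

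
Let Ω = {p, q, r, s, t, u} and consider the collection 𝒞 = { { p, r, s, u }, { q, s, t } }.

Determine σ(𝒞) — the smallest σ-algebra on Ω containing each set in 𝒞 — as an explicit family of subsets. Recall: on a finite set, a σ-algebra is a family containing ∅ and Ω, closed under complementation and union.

Start: 𝒞 ∪ {∅, Ω} = { {  }, { q, s, t }, { p, r, s, u }, Ω }.
Round 1: 2 new —
  { q, t }  = complement { p, r, s, u }
  { p, r, u }  = complement { q, s, t }
  (now 6)
Round 2. New:
  { p, q, r, t, u }  = { q, t } ∪ { p, r, u }
  (now 7)
Round 3 (1 new):
  { s }  = complement { p, q, r, t, u }
  (now 8)
After Round 4 the family is unchanged; done.

Hence σ(𝒞) has 8 members: { {  }, { s }, { q, t }, { p, r, u }, { q, s, t }, { p, r, s, u }, { p, q, r, t, u }, Ω }.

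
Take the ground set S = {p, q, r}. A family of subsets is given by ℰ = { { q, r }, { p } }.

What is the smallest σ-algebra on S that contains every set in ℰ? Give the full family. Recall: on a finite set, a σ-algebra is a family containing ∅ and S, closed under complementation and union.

Initial family (4 sets): { {}, { p }, { q, r }, S }.
Iteration 1: stable.

σ(ℰ) = { {}, { p }, { q, r }, S }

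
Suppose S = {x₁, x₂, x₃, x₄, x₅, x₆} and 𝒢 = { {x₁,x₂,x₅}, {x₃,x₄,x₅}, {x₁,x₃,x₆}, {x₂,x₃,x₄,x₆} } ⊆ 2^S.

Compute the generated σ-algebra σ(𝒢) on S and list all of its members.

Begin from { ∅, {x₁,x₂,x₅}, {x₁,x₃,x₆}, {x₃,x₄,x₅}, {x₂,x₃,x₄,x₆}, S } (that is, 𝒢 plus ∅ and S).
Iteration 1. New:
  {x₁,x₅}  = {x₂,x₃,x₄,x₆}ᶜ
  {x₁,x₂,x₆}  = {x₃,x₄,x₅}ᶜ
  {x₂,x₄,x₅}  = {x₁,x₃,x₆}ᶜ
  {x₃,x₄,x₆}  = {x₁,x₂,x₅}ᶜ
  {x₁,x₂,x₃,x₄,x₅}  = {x₁,x₂,x₅} ∪ {x₃,x₄,x₅}
  {x₁,x₂,x₃,x₄,x₆}  = {x₂,x₃,x₄,x₆} ∪ {x₁,x₃,x₆}
  {x₁,x₂,x₃,x₅,x₆}  = {x₁,x₂,x₅} ∪ {x₁,x₃,x₆}
  {x₁,x₃,x₄,x₅,x₆}  = {x₃,x₄,x₅} ∪ {x₁,x₃,x₆}
  {x₂,x₃,x₄,x₅,x₆}  = {x₃,x₄,x₅} ∪ {x₂,x₃,x₄,x₆}
  [15 total]
Iteration 2: 14 new —
  {x₁}  = {x₂,x₃,x₄,x₅,x₆}ᶜ
  {x₂}  = {x₁,x₃,x₄,x₅,x₆}ᶜ
  {x₄}  = {x₁,x₂,x₃,x₅,x₆}ᶜ
  {x₅}  = {x₁,x₂,x₃,x₄,x₆}ᶜ
  {x₆}  = {x₁,x₂,x₃,x₄,x₅}ᶜ
  {x₁,x₂,x₃,x₆}  = {x₁,x₃,x₆} ∪ {x₁,x₂,x₆}
  {x₁,x₂,x₄,x₅}  = {x₁,x₂,x₅} ∪ {x₂,x₄,x₅}
  {x₁,x₂,x₅,x₆}  = {x₁,x₂,x₅} ∪ {x₁,x₂,x₆}
  {x₁,x₃,x₄,x₅}  = {x₃,x₄,x₅} ∪ {x₁,x₅}
  {x₁,x₃,x₄,x₆}  = {x₁,x₃,x₆} ∪ {x₃,x₄,x₆}
  {x₁,x₃,x₅,x₆}  = {x₁,x₃,x₆} ∪ {x₁,x₅}
  {x₂,x₃,x₄,x₅}  = {x₃,x₄,x₅} ∪ {x₂,x₄,x₅}
  {x₃,x₄,x₅,x₆}  = {x₃,x₄,x₅} ∪ {x₃,x₄,x₆}
  {x₁,x₂,x₄,x₅,x₆}  = {x₁,x₂,x₆} ∪ {x₂,x₄,x₅}
  [29 total]
Iteration 3 (16 new):
  {x₃}  = {x₁,x₂,x₄,x₅,x₆}ᶜ
  {x₁,x₂}  = {x₃,x₄,x₅,x₆}ᶜ
  {x₁,x₄}  = {x₄} ∪ {x₁}
  {x₁,x₆}  = {x₂,x₃,x₄,x₅}ᶜ
  {x₂,x₄}  = {x₁,x₃,x₅,x₆}ᶜ
  {x₂,x₅}  = {x₁,x₃,x₄,x₆}ᶜ
  {x₂,x₆}  = {x₁,x₃,x₄,x₅}ᶜ
  {x₃,x₄}  = {x₁,x₂,x₅,x₆}ᶜ
  {x₃,x₆}  = {x₁,x₂,x₄,x₅}ᶜ
  {x₄,x₅}  = {x₁,x₂,x₃,x₆}ᶜ
  {x₄,x₆}  = {x₆} ∪ {x₄}
  {x₅,x₆}  = {x₆} ∪ {x₅}
  {x₁,x₄,x₅}  = {x₁,x₅} ∪ {x₄}
  {x₁,x₅,x₆}  = {x₁,x₅} ∪ {x₆}
  {x₁,x₂,x₄,x₆}  = {x₄} ∪ {x₁,x₂,x₆}
  {x₂,x₄,x₅,x₆}  = {x₂,x₄,x₅} ∪ {x₆}
  [45 total]
Iteration 4: +19 →
  {x₁,x₃}  = {x₂,x₄,x₅,x₆}ᶜ
  {x₂,x₃}  = {x₂} ∪ {x₃}
  {x₃,x₅}  = {x₁,x₂,x₄,x₆}ᶜ
  {x₁,x₂,x₃}  = {x₁,x₂} ∪ {x₃}
  {x₁,x₂,x₄}  = {x₂} ∪ {x₁,x₄}
  {x₁,x₃,x₄}  = {x₃,x₄} ∪ {x₁}
  {x₁,x₃,x₅}  = {x₃} ∪ {x₁,x₅}
  {x₁,x₄,x₆}  = {x₁,x₆} ∪ {x₄}
  {x₂,x₃,x₄}  = {x₁,x₅,x₆}ᶜ
  {x₂,x₃,x₅}  = {x₃} ∪ {x₂,x₅}
  {x₂,x₃,x₆}  = {x₁,x₄,x₅}ᶜ
  {x₂,x₄,x₆}  = {x₂} ∪ {x₄,x₆}
  {x₂,x₅,x₆}  = {x₂} ∪ {x₅,x₆}
  {x₃,x₅,x₆}  = {x₃} ∪ {x₅,x₆}
  {x₄,x₅,x₆}  = {x₄,x₅} ∪ {x₅,x₆}
  {x₁,x₂,x₃,x₄}  = {x₅,x₆}ᶜ
  {x₁,x₂,x₃,x₅}  = {x₄,x₆}ᶜ
  {x₁,x₄,x₅,x₆}  = {x₁,x₆} ∪ {x₄,x₅}
  {x₂,x₃,x₅,x₆}  = {x₁,x₄}ᶜ
  [64 total]
Iteration 5: stable.

Hence σ(𝒢) has 64 members: { ∅, {x₁}, {x₂}, {x₃}, {x₄}, {x₅}, {x₆}, {x₁,x₂}, {x₁,x₃}, {x₁,x₄}, {x₁,x₅}, {x₁,x₆}, {x₂,x₃}, {x₂,x₄}, {x₂,x₅}, {x₂,x₆}, {x₃,x₄}, {x₃,x₅}, {x₃,x₆}, {x₄,x₅}, {x₄,x₆}, {x₅,x₆}, {x₁,x₂,x₃}, {x₁,x₂,x₄}, {x₁,x₂,x₅}, {x₁,x₂,x₆}, {x₁,x₃,x₄}, {x₁,x₃,x₅}, {x₁,x₃,x₆}, {x₁,x₄,x₅}, {x₁,x₄,x₆}, {x₁,x₅,x₆}, {x₂,x₃,x₄}, {x₂,x₃,x₅}, {x₂,x₃,x₆}, {x₂,x₄,x₅}, {x₂,x₄,x₆}, {x₂,x₅,x₆}, {x₃,x₄,x₅}, {x₃,x₄,x₆}, {x₃,x₅,x₆}, {x₄,x₅,x₆}, {x₁,x₂,x₃,x₄}, {x₁,x₂,x₃,x₅}, {x₁,x₂,x₃,x₆}, {x₁,x₂,x₄,x₅}, {x₁,x₂,x₄,x₆}, {x₁,x₂,x₅,x₆}, {x₁,x₃,x₄,x₅}, {x₁,x₃,x₄,x₆}, {x₁,x₃,x₅,x₆}, {x₁,x₄,x₅,x₆}, {x₂,x₃,x₄,x₅}, {x₂,x₃,x₄,x₆}, {x₂,x₃,x₅,x₆}, {x₂,x₄,x₅,x₆}, {x₃,x₄,x₅,x₆}, {x₁,x₂,x₃,x₄,x₅}, {x₁,x₂,x₃,x₄,x₆}, {x₁,x₂,x₃,x₅,x₆}, {x₁,x₂,x₄,x₅,x₆}, {x₁,x₃,x₄,x₅,x₆}, {x₂,x₃,x₄,x₅,x₆}, S }.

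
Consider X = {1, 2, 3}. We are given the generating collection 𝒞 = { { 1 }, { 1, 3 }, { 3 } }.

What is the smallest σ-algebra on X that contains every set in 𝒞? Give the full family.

Start: 𝒞 ∪ {∅, X} = { {  }, { 1 }, { 3 }, { 1, 3 }, X }.
Iteration 1 (3 new):
  { 2 }  = complement { 1, 3 }
  { 1, 2 }  = complement { 3 }
  { 2, 3 }  = complement { 1 }
  [8 total]
After Iteration 2 the family is unchanged; done.

Therefore σ(𝒞) = { {  }, { 1 }, { 2 }, { 3 }, { 1, 2 }, { 1, 3 }, { 2, 3 }, X } (|σ(𝒞)| = 8).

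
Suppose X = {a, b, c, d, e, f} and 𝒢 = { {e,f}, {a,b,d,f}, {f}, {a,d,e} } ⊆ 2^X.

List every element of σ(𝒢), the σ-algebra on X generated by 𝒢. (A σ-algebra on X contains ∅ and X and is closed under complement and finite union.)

σ(𝒢) (32 sets): { {}, {b}, {c}, {e}, {f}, {a,d}, {b,c}, {b,e}, {b,f}, {c,e}, {c,f}, {e,f}, {a,b,d}, {a,c,d}, {a,d,e}, {a,d,f}, {b,c,e}, {b,c,f}, {b,e,f}, {c,e,f}, {a,b,c,d}, {a,b,d,e}, {a,b,d,f}, {a,c,d,e}, {a,c,d,f}, {a,d,e,f}, {b,c,e,f}, {a,b,c,d,e}, {a,b,c,d,f}, {a,b,d,e,f}, {a,c,d,e,f}, X }

Working:
Seed the family with 𝒢 together with ∅ and X: { {}, {f}, {e,f}, {a,d,e}, {a,b,d,f}, X }.
Pass 1: 6 new —
  {c,e}  = X∖{a,b,d,f}
  {b,c,f}  = X∖{a,d,e}
  {a,b,c,d}  = X∖{e,f}
  {a,d,e,f}  = {a,d,e} ∪ {e,f}
  {a,b,c,d,e}  = X∖{f}
  {a,b,d,e,f}  = {a,d,e} ∪ {a,b,d,f}
  (now 12)
Pass 2: 7 new —
  {c}  = X∖{a,b,d,e,f}
  {b,c}  = X∖{a,d,e,f}
  {c,e,f}  = {e,f} ∪ {c,e}
  {a,c,d,e}  = {a,d,e} ∪ {c,e}
  {b,c,e,f}  = {e,f} ∪ {b,c,f}
  {a,b,c,d,f}  = {a,b,d,f} ∪ {b,c,f}
  {a,c,d,e,f}  = {a,d,e,f} ∪ {c,e}
  (now 19)
Pass 3. New:
  {b}  = X∖{a,c,d,e,f}
  {e}  = X∖{a,b,c,d,f}
  {a,d}  = X∖{b,c,e,f}
  {b,f}  = X∖{a,c,d,e}
  {c,f}  = {f} ∪ {c}
  {a,b,d}  = X∖{c,e,f}
  {b,c,e}  = {c,e} ∪ {b,c}
  (now 26)
Pass 4. New:
  {b,e}  = {b} ∪ {e}
  {a,c,d}  = {c} ∪ {a,d}
  {a,d,f}  = X∖{b,c,e}
  {b,e,f}  = {e,f} ∪ {b}
  {a,b,d,e}  = X∖{c,f}
  {a,c,d,f}  = {a,d} ∪ {c,f}
  (now 32)
Pass 5: already closed under ᶜ and ∪.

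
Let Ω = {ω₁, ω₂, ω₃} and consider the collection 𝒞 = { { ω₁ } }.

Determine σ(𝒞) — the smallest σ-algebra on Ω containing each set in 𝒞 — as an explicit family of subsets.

Answer: σ(𝒞) = { {  }, { ω₁ }, { ω₂, ω₃ }, Ω }

Check:
Take S₀ = 𝒞 ∪ {∅, Ω} = { {  }, { ω₁ }, Ω }.
Iteration 1: +1 →
  { ω₂, ω₃ }  = ᶜ of { ω₁ }
  — 4 sets.
Iteration 2: no new sets; the family is a σ-algebra.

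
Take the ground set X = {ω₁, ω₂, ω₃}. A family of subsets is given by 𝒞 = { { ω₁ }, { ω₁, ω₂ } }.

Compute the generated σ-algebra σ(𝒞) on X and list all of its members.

σ(𝒞) (8 sets): { {  }, { ω₁ }, { ω₂ }, { ω₃ }, { ω₁, ω₂ }, { ω₁, ω₃ }, { ω₂, ω₃ }, X }

Working:
Start: 𝒞 ∪ {∅, X} = { {  }, { ω₁ }, { ω₁, ω₂ }, X }.
Iteration 1. New:
  { ω₃ }  = { ω₁, ω₂ }ᶜ
  { ω₂, ω₃ }  = { ω₁ }ᶜ
  |family| = 6
Iteration 2: 1 new —
  { ω₁, ω₃ }  = { ω₃ } ∪ { ω₁ }
  |family| = 7
Iteration 3: +1 →
  { ω₂ }  = { ω₁, ω₃ }ᶜ
  |family| = 8
Iteration 4: already closed under ᶜ and ∪.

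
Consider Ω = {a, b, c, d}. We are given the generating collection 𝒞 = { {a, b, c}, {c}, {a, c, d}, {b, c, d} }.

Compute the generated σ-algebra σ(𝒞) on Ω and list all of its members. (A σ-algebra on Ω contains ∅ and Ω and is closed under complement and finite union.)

σ(𝒞) (16 sets): { {}, {a}, {b}, {c}, {d}, {a, b}, {a, c}, {a, d}, {b, c}, {b, d}, {c, d}, {a, b, c}, {a, b, d}, {a, c, d}, {b, c, d}, Ω }

Check:
Initial family (6 sets): { {}, {c}, {a, b, c}, {a, c, d}, {b, c, d}, Ω }.
Iteration 1. New:
  {a}  = {b, c, d}ᶜ
  {b}  = {a, c, d}ᶜ
  {d}  = {a, b, c}ᶜ
  {a, b, d}  = {c}ᶜ
  (now 10)
Iteration 2 (6 new):
  {a, b}  = {b} ∪ {a}
  {a, c}  = {c} ∪ {a}
  {a, d}  = {d} ∪ {a}
  {b, c}  = {b} ∪ {c}
  {b, d}  = {b} ∪ {d}
  {c, d}  = {c} ∪ {d}
  (now 16)
Iteration 3: no new sets; the family is a σ-algebra.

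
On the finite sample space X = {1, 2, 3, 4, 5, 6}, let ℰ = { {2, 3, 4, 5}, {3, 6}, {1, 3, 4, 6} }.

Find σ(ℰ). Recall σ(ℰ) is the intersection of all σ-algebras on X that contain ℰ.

|σ(ℰ)| = 32.  σ(ℰ) = { {}, {1}, {3}, {4}, {6}, {1, 3}, {1, 4}, {1, 6}, {2, 5}, {3, 4}, {3, 6}, {4, 6}, {1, 2, 5}, {1, 3, 4}, {1, 3, 6}, {1, 4, 6}, {2, 3, 5}, {2, 4, 5}, {2, 5, 6}, {3, 4, 6}, {1, 2, 3, 5}, {1, 2, 4, 5}, {1, 2, 5, 6}, {1, 3, 4, 6}, {2, 3, 4, 5}, {2, 3, 5, 6}, {2, 4, 5, 6}, {1, 2, 3, 4, 5}, {1, 2, 3, 5, 6}, {1, 2, 4, 5, 6}, {2, 3, 4, 5, 6}, X }

Working:
Initial family (5 sets): { {}, {3, 6}, {1, 3, 4, 6}, {2, 3, 4, 5}, X }.
Round 1: +4 →
  {1, 6}  = X∖{2, 3, 4, 5}
  {2, 5}  = X∖{1, 3, 4, 6}
  {1, 2, 4, 5}  = X∖{3, 6}
  {2, 3, 4, 5, 6}  = {3, 6} ∪ {2, 3, 4, 5}
Round 2. New:
  {1}  = X∖{2, 3, 4, 5, 6}
  {1, 3, 6}  = {1, 6} ∪ {3, 6}
  {1, 2, 5, 6}  = {2, 5} ∪ {1, 6}
  {2, 3, 5, 6}  = {2, 5} ∪ {3, 6}
  {1, 2, 3, 4, 5}  = {2, 3, 4, 5} ∪ {1, 2, 4, 5}
  {1, 2, 4, 5, 6}  = {1, 6} ∪ {1, 2, 4, 5}
Round 3: +7 →
  {3}  = X∖{1, 2, 4, 5, 6}
  {6}  = X∖{1, 2, 3, 4, 5}
  {1, 4}  = X∖{2, 3, 5, 6}
  {3, 4}  = X∖{1, 2, 5, 6}
  {1, 2, 5}  = {2, 5} ∪ {1}
  {2, 4, 5}  = X∖{1, 3, 6}
  {1, 2, 3, 5, 6}  = {2, 5} ∪ {1, 3, 6}
Round 4 (9 new):
  {4}  = X∖{1, 2, 3, 5, 6}
  {1, 3}  = {3} ∪ {1}
  {1, 3, 4}  = {3, 4} ∪ {1, 4}
  {1, 4, 6}  = {1, 6} ∪ {1, 4}
  {2, 3, 5}  = {2, 5} ∪ {3}
  {2, 5, 6}  = {2, 5} ∪ {6}
  {3, 4, 6}  = X∖{1, 2, 5}
  {1, 2, 3, 5}  = {3} ∪ {1, 2, 5}
  {2, 4, 5, 6}  = {2, 4, 5} ∪ {6}
Round 5 (1 new):
  {4, 6}  = X∖{1, 2, 3, 5}
Round 6: already closed under ᶜ and ∪.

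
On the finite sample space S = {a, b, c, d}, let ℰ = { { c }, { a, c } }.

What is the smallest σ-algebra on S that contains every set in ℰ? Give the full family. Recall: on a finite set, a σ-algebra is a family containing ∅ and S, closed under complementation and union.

Answer: σ(ℰ) = { {}, { a }, { c }, { a, c }, { b, d }, { a, b, d }, { b, c, d }, S }

Trace:
Seed the family with ℰ together with ∅ and S: { {}, { c }, { a, c }, S }.
Step 1 (2 new):
  { b, d }  = ᶜ of { a, c }
  { a, b, d }  = ᶜ of { c }
  |family| = 6
Step 2. New:
  { b, c, d }  = { c } ∪ { b, d }
  |family| = 7
Step 3 (1 new):
  { a }  = ᶜ of { b, c, d }
  |family| = 8
Step 4 adds nothing — fixpoint reached.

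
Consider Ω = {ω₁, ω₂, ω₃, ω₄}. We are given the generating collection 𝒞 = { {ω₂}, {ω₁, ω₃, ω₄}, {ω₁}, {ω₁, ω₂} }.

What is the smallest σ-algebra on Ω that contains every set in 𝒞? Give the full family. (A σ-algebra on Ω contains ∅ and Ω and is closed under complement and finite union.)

Answer: σ(𝒞) = { {}, {ω₁}, {ω₂}, {ω₁, ω₂}, {ω₃, ω₄}, {ω₁, ω₃, ω₄}, {ω₂, ω₃, ω₄}, Ω }

Check:
Take S₀ = 𝒞 ∪ {∅, Ω} = { {}, {ω₁}, {ω₂}, {ω₁, ω₂}, {ω₁, ω₃, ω₄}, Ω }.
Iteration 1: +2 →
  {ω₃, ω₄}  = ᶜ of {ω₁, ω₂}
  {ω₂, ω₃, ω₄}  = ᶜ of {ω₁}
After Iteration 2 the family is unchanged; done.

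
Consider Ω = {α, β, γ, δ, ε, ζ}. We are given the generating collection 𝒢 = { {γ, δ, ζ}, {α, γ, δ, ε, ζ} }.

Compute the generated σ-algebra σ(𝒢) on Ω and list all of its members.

Start: 𝒢 ∪ {∅, Ω} = { ∅, {γ, δ, ζ}, {α, γ, δ, ε, ζ}, Ω }.
Pass 1 adds 2:
  {β}  = complement {α, γ, δ, ε, ζ}
  {α, β, ε}  = complement {γ, δ, ζ}
  (now 6)
Pass 2: 1 new —
  {β, γ, δ, ζ}  = {γ, δ, ζ} ∪ {β}
  (now 7)
Pass 3 adds 1:
  {α, ε}  = complement {β, γ, δ, ζ}
  (now 8)
Pass 4: no new sets; the family is a σ-algebra.

|σ(𝒢)| = 8.  σ(𝒢) = { ∅, {β}, {α, ε}, {α, β, ε}, {γ, δ, ζ}, {β, γ, δ, ζ}, {α, γ, δ, ε, ζ}, Ω }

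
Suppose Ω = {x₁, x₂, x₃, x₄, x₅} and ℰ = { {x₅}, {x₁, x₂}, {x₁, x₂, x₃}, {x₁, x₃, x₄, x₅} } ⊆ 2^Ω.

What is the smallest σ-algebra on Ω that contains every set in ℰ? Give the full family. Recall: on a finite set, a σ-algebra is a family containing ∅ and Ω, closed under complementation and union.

σ(ℰ) = { {}, {x₁}, {x₂}, {x₃}, {x₄}, {x₅}, {x₁, x₂}, {x₁, x₃}, {x₁, x₄}, {x₁, x₅}, {x₂, x₃}, {x₂, x₄}, {x₂, x₅}, {x₃, x₄}, {x₃, x₅}, {x₄, x₅}, {x₁, x₂, x₃}, {x₁, x₂, x₄}, {x₁, x₂, x₅}, {x₁, x₃, x₄}, {x₁, x₃, x₅}, {x₁, x₄, x₅}, {x₂, x₃, x₄}, {x₂, x₃, x₅}, {x₂, x₄, x₅}, {x₃, x₄, x₅}, {x₁, x₂, x₃, x₄}, {x₁, x₂, x₃, x₅}, {x₁, x₂, x₄, x₅}, {x₁, x₃, x₄, x₅}, {x₂, x₃, x₄, x₅}, Ω }

Check:
Initial family (6 sets): { {}, {x₅}, {x₁, x₂}, {x₁, x₂, x₃}, {x₁, x₃, x₄, x₅}, Ω }.
Pass 1 (6 new):
  {x₂}  = ᶜ of {x₁, x₃, x₄, x₅}
  {x₄, x₅}  = ᶜ of {x₁, x₂, x₃}
  {x₁, x₂, x₅}  = {x₁, x₂} ∪ {x₅}
  {x₃, x₄, x₅}  = ᶜ of {x₁, x₂}
  {x₁, x₂, x₃, x₄}  = ᶜ of {x₅}
  {x₁, x₂, x₃, x₅}  = {x₁, x₂, x₃} ∪ {x₅}
  — 12 sets.
Pass 2: 6 new —
  {x₄}  = ᶜ of {x₁, x₂, x₃, x₅}
  {x₂, x₅}  = {x₂} ∪ {x₅}
  {x₃, x₄}  = ᶜ of {x₁, x₂, x₅}
  {x₂, x₄, x₅}  = {x₂} ∪ {x₄, x₅}
  {x₁, x₂, x₄, x₅}  = {x₁, x₂} ∪ {x₄, x₅}
  {x₂, x₃, x₄, x₅}  = {x₃, x₄, x₅} ∪ {x₂}
  — 18 sets.
Pass 3: +7 →
  {x₁}  = ᶜ of {x₂, x₃, x₄, x₅}
  {x₃}  = ᶜ of {x₁, x₂, x₄, x₅}
  {x₁, x₃}  = ᶜ of {x₂, x₄, x₅}
  {x₂, x₄}  = {x₄} ∪ {x₂}
  {x₁, x₂, x₄}  = {x₁, x₂} ∪ {x₄}
  {x₁, x₃, x₄}  = ᶜ of {x₂, x₅}
  {x₂, x₃, x₄}  = {x₃, x₄} ∪ {x₂}
  — 25 sets.
Pass 4: 7 new —
  {x₁, x₄}  = {x₄} ∪ {x₁}
  {x₁, x₅}  = ᶜ of {x₂, x₃, x₄}
  {x₂, x₃}  = {x₂} ∪ {x₃}
  {x₃, x₅}  = ᶜ of {x₁, x₂, x₄}
  {x₁, x₃, x₅}  = ᶜ of {x₂, x₄}
  {x₁, x₄, x₅}  = {x₄, x₅} ∪ {x₁}
  {x₂, x₃, x₅}  = {x₂, x₅} ∪ {x₃}
  — 32 sets.
Pass 5: already closed under ᶜ and ∪.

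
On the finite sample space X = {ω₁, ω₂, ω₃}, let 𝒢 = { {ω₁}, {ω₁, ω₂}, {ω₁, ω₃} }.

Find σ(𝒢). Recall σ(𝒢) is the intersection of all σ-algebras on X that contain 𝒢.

Begin from { {}, {ω₁}, {ω₁, ω₂}, {ω₁, ω₃}, X } (that is, 𝒢 plus ∅ and X).
Step 1: +3 →
  {ω₂}  = complement {ω₁, ω₃}
  {ω₃}  = complement {ω₁, ω₂}
  {ω₂, ω₃}  = complement {ω₁}
  — 8 sets.
After Step 2 the family is unchanged; done.

σ(𝒢) = { {}, {ω₁}, {ω₂}, {ω₃}, {ω₁, ω₂}, {ω₁, ω₃}, {ω₂, ω₃}, X }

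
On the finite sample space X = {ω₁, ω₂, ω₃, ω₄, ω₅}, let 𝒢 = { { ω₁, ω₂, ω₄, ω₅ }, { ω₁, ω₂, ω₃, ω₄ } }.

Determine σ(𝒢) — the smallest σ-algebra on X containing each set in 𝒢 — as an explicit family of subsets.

Seed the family with 𝒢 together with ∅ and X: { {  }, { ω₁, ω₂, ω₃, ω₄ }, { ω₁, ω₂, ω₄, ω₅ }, X }.
Round 1: +2 →
  { ω₃ }  = X∖{ ω₁, ω₂, ω₄, ω₅ }
  { ω₅ }  = X∖{ ω₁, ω₂, ω₃, ω₄ }
  [6 total]
Round 2: 1 new —
  { ω₃, ω₅ }  = { ω₃ } ∪ { ω₅ }
  [7 total]
Round 3: 1 new —
  { ω₁, ω₂, ω₄ }  = X∖{ ω₃, ω₅ }
  [8 total]
Round 4: closed — nothing new.

|σ(𝒢)| = 8.  σ(𝒢) = { {  }, { ω₃ }, { ω₅ }, { ω₃, ω₅ }, { ω₁, ω₂, ω₄ }, { ω₁, ω₂, ω₃, ω₄ }, { ω₁, ω₂, ω₄, ω₅ }, X }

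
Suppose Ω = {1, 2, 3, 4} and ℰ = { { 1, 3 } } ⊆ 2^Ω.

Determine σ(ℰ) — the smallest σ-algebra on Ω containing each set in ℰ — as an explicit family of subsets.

Start: ℰ ∪ {∅, Ω} = { {}, { 1, 3 }, Ω }.
Round 1: +1 →
  { 2, 4 }  = ᶜ of { 1, 3 }
  [4 total]
Round 2: closed — nothing new.

Therefore σ(ℰ) = { {}, { 1, 3 }, { 2, 4 }, Ω } (|σ(ℰ)| = 4).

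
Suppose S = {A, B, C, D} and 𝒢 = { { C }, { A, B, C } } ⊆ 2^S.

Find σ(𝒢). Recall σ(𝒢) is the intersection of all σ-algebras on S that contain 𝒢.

|σ(𝒢)| = 8.  σ(𝒢) = { {}, { C }, { D }, { A, B }, { C, D }, { A, B, C }, { A, B, D }, S }

Derivation:
Begin from { {}, { C }, { A, B, C }, S } (that is, 𝒢 plus ∅ and S).
Pass 1 (2 new):
  { D }  = S∖{ A, B, C }
  { A, B, D }  = S∖{ C }
  (now 6)
Pass 2: 1 new —
  { C, D }  = { C } ∪ { D }
  (now 7)
Pass 3. New:
  { A, B }  = S∖{ C, D }
  (now 8)
Pass 4: no new sets; the family is a σ-algebra.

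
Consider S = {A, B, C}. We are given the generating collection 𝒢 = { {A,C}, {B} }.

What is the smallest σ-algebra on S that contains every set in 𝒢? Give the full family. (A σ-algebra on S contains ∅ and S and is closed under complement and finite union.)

Initial family (4 sets): { {}, {B}, {A,C}, S }.
After Step 1 the family is unchanged; done.

Hence σ(𝒢) has 4 members: { {}, {B}, {A,C}, S }.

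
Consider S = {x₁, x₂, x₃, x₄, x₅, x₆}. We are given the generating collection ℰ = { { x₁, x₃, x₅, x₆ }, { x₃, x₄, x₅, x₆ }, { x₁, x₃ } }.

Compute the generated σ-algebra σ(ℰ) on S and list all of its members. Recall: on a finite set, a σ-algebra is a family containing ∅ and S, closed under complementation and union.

Take S₀ = ℰ ∪ {∅, S} = { ∅, { x₁, x₃ }, { x₁, x₃, x₅, x₆ }, { x₃, x₄, x₅, x₆ }, S }.
Step 1: 4 new —
  { x₁, x₂ }  = complement { x₃, x₄, x₅, x₆ }
  { x₂, x₄ }  = complement { x₁, x₃, x₅, x₆ }
  { x₂, x₄, x₅, x₆ }  = complement { x₁, x₃ }
  { x₁, x₃, x₄, x₅, x₆ }  = { x₁, x₃, x₅, x₆ } ∪ { x₃, x₄, x₅, x₆ }
  |family| = 9
Step 2: 7 new —
  { x₂ }  = complement { x₁, x₃, x₄, x₅, x₆ }
  { x₁, x₂, x₃ }  = { x₁, x₂ } ∪ { x₁, x₃ }
  { x₁, x₂, x₄ }  = { x₁, x₂ } ∪ { x₂, x₄ }
  { x₁, x₂, x₃, x₄ }  = { x₁, x₃ } ∪ { x₂, x₄ }
  { x₁, x₂, x₃, x₅, x₆ }  = { x₁, x₃, x₅, x₆ } ∪ { x₁, x₂ }
  { x₁, x₂, x₄, x₅, x₆ }  = { x₁, x₂ } ∪ { x₂, x₄, x₅, x₆ }
  { x₂, x₃, x₄, x₅, x₆ }  = { x₃, x₄, x₅, x₆ } ∪ { x₂, x₄, x₅, x₆ }
  |family| = 16
Step 3 (6 new):
  { x₁ }  = complement { x₂, x₃, x₄, x₅, x₆ }
  { x₃ }  = complement { x₁, x₂, x₄, x₅, x₆ }
  { x₄ }  = complement { x₁, x₂, x₃, x₅, x₆ }
  { x₅, x₆ }  = complement { x₁, x₂, x₃, x₄ }
  { x₃, x₅, x₆ }  = complement { x₁, x₂, x₄ }
  { x₄, x₅, x₆ }  = complement { x₁, x₂, x₃ }
  |family| = 22
Step 4 adds 10:
  { x₁, x₄ }  = { x₁ } ∪ { x₄ }
  { x₂, x₃ }  = { x₂ } ∪ { x₃ }
  { x₃, x₄ }  = { x₃ } ∪ { x₄ }
  { x₁, x₃, x₄ }  = { x₁, x₃ } ∪ { x₄ }
  { x₁, x₅, x₆ }  = { x₅, x₆ } ∪ { x₁ }
  { x₂, x₃, x₄ }  = { x₃ } ∪ { x₂, x₄ }
  { x₂, x₅, x₆ }  = { x₅, x₆ } ∪ { x₂ }
  { x₁, x₂, x₅, x₆ }  = { x₅, x₆ } ∪ { x₁, x₂ }
  { x₁, x₄, x₅, x₆ }  = { x₁ } ∪ { x₄, x₅, x₆ }
  { x₂, x₃, x₅, x₆ }  = { x₂ } ∪ { x₃, x₅, x₆ }
  |family| = 32
Step 5: closed — nothing new.

|σ(ℰ)| = 32.  σ(ℰ) = { ∅, { x₁ }, { x₂ }, { x₃ }, { x₄ }, { x₁, x₂ }, { x₁, x₃ }, { x₁, x₄ }, { x₂, x₃ }, { x₂, x₄ }, { x₃, x₄ }, { x₅, x₆ }, { x₁, x₂, x₃ }, { x₁, x₂, x₄ }, { x₁, x₃, x₄ }, { x₁, x₅, x₆ }, { x₂, x₃, x₄ }, { x₂, x₅, x₆ }, { x₃, x₅, x₆ }, { x₄, x₅, x₆ }, { x₁, x₂, x₃, x₄ }, { x₁, x₂, x₅, x₆ }, { x₁, x₃, x₅, x₆ }, { x₁, x₄, x₅, x₆ }, { x₂, x₃, x₅, x₆ }, { x₂, x₄, x₅, x₆ }, { x₃, x₄, x₅, x₆ }, { x₁, x₂, x₃, x₅, x₆ }, { x₁, x₂, x₄, x₅, x₆ }, { x₁, x₃, x₄, x₅, x₆ }, { x₂, x₃, x₄, x₅, x₆ }, S }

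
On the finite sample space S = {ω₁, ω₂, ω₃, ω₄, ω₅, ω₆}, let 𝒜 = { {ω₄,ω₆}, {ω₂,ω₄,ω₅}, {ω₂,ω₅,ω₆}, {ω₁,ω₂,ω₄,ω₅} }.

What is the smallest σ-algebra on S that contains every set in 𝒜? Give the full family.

Begin from { {}, {ω₄,ω₆}, {ω₂,ω₄,ω₅}, {ω₂,ω₅,ω₆}, {ω₁,ω₂,ω₄,ω₅}, S } (that is, 𝒜 plus ∅ and S).
Step 1 adds 6:
  {ω₃,ω₆}  = {ω₁,ω₂,ω₄,ω₅}ᶜ
  {ω₁,ω₃,ω₄}  = {ω₂,ω₅,ω₆}ᶜ
  {ω₁,ω₃,ω₆}  = {ω₂,ω₄,ω₅}ᶜ
  {ω₁,ω₂,ω₃,ω₅}  = {ω₄,ω₆}ᶜ
  {ω₂,ω₄,ω₅,ω₆}  = {ω₂,ω₅,ω₆} ∪ {ω₄,ω₆}
  {ω₁,ω₂,ω₄,ω₅,ω₆}  = {ω₂,ω₅,ω₆} ∪ {ω₁,ω₂,ω₄,ω₅}
  |family| = 12
Step 2: +8 →
  {ω₃}  = {ω₁,ω₂,ω₄,ω₅,ω₆}ᶜ
  {ω₁,ω₃}  = {ω₂,ω₄,ω₅,ω₆}ᶜ
  {ω₃,ω₄,ω₆}  = {ω₃,ω₆} ∪ {ω₄,ω₆}
  {ω₁,ω₃,ω₄,ω₆}  = {ω₁,ω₃,ω₆} ∪ {ω₁,ω₃,ω₄}
  {ω₂,ω₃,ω₅,ω₆}  = {ω₂,ω₅,ω₆} ∪ {ω₃,ω₆}
  {ω₁,ω₂,ω₃,ω₄,ω₅}  = {ω₁,ω₂,ω₄,ω₅} ∪ {ω₁,ω₃,ω₄}
  {ω₁,ω₂,ω₃,ω₅,ω₆}  = {ω₁,ω₃,ω₆} ∪ {ω₂,ω₅,ω₆}
  {ω₂,ω₃,ω₄,ω₅,ω₆}  = {ω₂,ω₄,ω₅,ω₆} ∪ {ω₃,ω₆}
  |family| = 20
Step 3. New:
  {ω₁}  = {ω₂,ω₃,ω₄,ω₅,ω₆}ᶜ
  {ω₄}  = {ω₁,ω₂,ω₃,ω₅,ω₆}ᶜ
  {ω₆}  = {ω₁,ω₂,ω₃,ω₄,ω₅}ᶜ
  {ω₁,ω₄}  = {ω₂,ω₃,ω₅,ω₆}ᶜ
  {ω₂,ω₅}  = {ω₁,ω₃,ω₄,ω₆}ᶜ
  {ω₁,ω₂,ω₅}  = {ω₃,ω₄,ω₆}ᶜ
  {ω₂,ω₃,ω₄,ω₅}  = {ω₂,ω₄,ω₅} ∪ {ω₃}
  |family| = 27
Step 4 adds 5:
  {ω₁,ω₆}  = {ω₂,ω₃,ω₄,ω₅}ᶜ
  {ω₃,ω₄}  = {ω₃} ∪ {ω₄}
  {ω₁,ω₄,ω₆}  = {ω₁} ∪ {ω₄,ω₆}
  {ω₂,ω₃,ω₅}  = {ω₂,ω₅} ∪ {ω₃}
  {ω₁,ω₂,ω₅,ω₆}  = {ω₁} ∪ {ω₂,ω₅,ω₆}
  |family| = 32
Step 5: stable.

Hence σ(𝒜) has 32 members: { {}, {ω₁}, {ω₃}, {ω₄}, {ω₆}, {ω₁,ω₃}, {ω₁,ω₄}, {ω₁,ω₆}, {ω₂,ω₅}, {ω₃,ω₄}, {ω₃,ω₆}, {ω₄,ω₆}, {ω₁,ω₂,ω₅}, {ω₁,ω₃,ω₄}, {ω₁,ω₃,ω₆}, {ω₁,ω₄,ω₆}, {ω₂,ω₃,ω₅}, {ω₂,ω₄,ω₅}, {ω₂,ω₅,ω₆}, {ω₃,ω₄,ω₆}, {ω₁,ω₂,ω₃,ω₅}, {ω₁,ω₂,ω₄,ω₅}, {ω₁,ω₂,ω₅,ω₆}, {ω₁,ω₃,ω₄,ω₆}, {ω₂,ω₃,ω₄,ω₅}, {ω₂,ω₃,ω₅,ω₆}, {ω₂,ω₄,ω₅,ω₆}, {ω₁,ω₂,ω₃,ω₄,ω₅}, {ω₁,ω₂,ω₃,ω₅,ω₆}, {ω₁,ω₂,ω₄,ω₅,ω₆}, {ω₂,ω₃,ω₄,ω₅,ω₆}, S }.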